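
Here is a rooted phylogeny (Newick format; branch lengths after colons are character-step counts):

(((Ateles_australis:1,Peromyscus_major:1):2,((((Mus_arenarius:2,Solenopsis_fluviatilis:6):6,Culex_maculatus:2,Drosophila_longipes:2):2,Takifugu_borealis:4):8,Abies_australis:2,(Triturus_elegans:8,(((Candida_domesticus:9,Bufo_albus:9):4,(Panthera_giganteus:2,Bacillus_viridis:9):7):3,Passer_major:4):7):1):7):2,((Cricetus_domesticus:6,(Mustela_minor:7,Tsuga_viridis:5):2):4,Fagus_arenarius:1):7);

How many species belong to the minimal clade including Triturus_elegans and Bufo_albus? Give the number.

The MRCA of Triturus_elegans and Bufo_albus is the node subtending (Triturus_elegans,(((Candida_domesticus,Bufo_albus),(Panthera_giganteus,Bacillus_viridis)),Passer_major)).
That clade contains 6 terminal taxa: Bacillus_viridis, Bufo_albus, Candida_domesticus, Panthera_giganteus, Passer_major, Triturus_elegans.

6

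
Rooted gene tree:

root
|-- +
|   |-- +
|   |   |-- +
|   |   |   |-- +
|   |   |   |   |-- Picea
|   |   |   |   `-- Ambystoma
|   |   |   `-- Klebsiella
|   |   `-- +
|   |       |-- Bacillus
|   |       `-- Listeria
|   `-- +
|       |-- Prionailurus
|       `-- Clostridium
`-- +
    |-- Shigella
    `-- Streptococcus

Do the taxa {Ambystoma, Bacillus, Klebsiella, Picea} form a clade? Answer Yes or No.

No

The MRCA of the listed taxa subtends (((Picea,Ambystoma),Klebsiella),(Bacillus,Listeria)).
That clade also contains Listeria, which is not in the proposed group, so the group is not monophyletic.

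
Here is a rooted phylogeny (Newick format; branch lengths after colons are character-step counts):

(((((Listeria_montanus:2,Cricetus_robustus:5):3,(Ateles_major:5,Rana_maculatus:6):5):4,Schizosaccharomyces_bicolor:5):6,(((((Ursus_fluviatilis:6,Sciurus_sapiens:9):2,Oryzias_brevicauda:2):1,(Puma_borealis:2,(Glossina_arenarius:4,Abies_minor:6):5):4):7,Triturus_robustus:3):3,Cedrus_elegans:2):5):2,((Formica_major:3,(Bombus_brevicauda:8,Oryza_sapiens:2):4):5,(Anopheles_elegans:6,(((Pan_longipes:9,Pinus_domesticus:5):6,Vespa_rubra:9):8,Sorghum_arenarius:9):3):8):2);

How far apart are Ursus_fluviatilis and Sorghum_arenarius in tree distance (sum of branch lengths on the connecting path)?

48

The path runs Ursus_fluviatilis → … → MRCA → … → Sorghum_arenarius; the MRCA is the root of the tree.
Branch lengths along that path: 6 + 2 + 1 + 7 + 3 + 5 + 2 + 2 + 8 + 3 + 9 = 48.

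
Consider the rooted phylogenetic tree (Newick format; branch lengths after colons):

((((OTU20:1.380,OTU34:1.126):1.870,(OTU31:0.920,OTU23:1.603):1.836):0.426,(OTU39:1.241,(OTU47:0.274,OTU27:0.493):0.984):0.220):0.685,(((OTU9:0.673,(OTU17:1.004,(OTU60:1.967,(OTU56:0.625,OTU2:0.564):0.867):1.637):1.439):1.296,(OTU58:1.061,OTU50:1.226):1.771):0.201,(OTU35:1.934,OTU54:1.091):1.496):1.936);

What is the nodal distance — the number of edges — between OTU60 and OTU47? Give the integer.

10

The MRCA of OTU60 and OTU47 is the root of the tree.
From OTU60 up to that node: 6 branches. From OTU47 up to the same node: 4 branches. Total: 6 + 4 = 10.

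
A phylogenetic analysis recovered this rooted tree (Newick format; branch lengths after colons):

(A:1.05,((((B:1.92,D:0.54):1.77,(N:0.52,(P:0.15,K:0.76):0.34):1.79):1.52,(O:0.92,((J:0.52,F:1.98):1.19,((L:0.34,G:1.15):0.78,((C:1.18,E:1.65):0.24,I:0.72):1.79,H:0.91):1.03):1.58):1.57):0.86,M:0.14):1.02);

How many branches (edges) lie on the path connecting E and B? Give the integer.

9

The MRCA of E and B is the node subtending (((B,D),(N,(P,K))),(O,((J,F),((L,G),((C,E),I),H)))).
From E up to that node: 6 branches. From B up to the same node: 3 branches. Total: 6 + 3 = 9.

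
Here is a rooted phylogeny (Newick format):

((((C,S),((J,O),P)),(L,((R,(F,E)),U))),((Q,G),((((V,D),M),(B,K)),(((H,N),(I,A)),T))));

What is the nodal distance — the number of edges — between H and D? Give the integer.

8

The MRCA of H and D is the node subtending ((((V,D),M),(B,K)),(((H,N),(I,A)),T)).
From H up to that node: 4 branches. From D up to the same node: 4 branches. Total: 4 + 4 = 8.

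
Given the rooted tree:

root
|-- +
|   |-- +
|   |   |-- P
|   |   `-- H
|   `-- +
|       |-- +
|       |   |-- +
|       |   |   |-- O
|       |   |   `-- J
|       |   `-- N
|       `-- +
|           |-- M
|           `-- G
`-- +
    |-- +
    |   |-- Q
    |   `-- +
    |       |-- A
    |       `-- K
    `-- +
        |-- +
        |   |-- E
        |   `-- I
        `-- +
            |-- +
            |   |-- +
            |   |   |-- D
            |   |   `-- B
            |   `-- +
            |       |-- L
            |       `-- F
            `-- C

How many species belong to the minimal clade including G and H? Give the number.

7

The MRCA of G and H is the node subtending ((P,H),(((O,J),N),(M,G))).
That clade contains 7 terminal taxa: G, H, J, M, N, O, P.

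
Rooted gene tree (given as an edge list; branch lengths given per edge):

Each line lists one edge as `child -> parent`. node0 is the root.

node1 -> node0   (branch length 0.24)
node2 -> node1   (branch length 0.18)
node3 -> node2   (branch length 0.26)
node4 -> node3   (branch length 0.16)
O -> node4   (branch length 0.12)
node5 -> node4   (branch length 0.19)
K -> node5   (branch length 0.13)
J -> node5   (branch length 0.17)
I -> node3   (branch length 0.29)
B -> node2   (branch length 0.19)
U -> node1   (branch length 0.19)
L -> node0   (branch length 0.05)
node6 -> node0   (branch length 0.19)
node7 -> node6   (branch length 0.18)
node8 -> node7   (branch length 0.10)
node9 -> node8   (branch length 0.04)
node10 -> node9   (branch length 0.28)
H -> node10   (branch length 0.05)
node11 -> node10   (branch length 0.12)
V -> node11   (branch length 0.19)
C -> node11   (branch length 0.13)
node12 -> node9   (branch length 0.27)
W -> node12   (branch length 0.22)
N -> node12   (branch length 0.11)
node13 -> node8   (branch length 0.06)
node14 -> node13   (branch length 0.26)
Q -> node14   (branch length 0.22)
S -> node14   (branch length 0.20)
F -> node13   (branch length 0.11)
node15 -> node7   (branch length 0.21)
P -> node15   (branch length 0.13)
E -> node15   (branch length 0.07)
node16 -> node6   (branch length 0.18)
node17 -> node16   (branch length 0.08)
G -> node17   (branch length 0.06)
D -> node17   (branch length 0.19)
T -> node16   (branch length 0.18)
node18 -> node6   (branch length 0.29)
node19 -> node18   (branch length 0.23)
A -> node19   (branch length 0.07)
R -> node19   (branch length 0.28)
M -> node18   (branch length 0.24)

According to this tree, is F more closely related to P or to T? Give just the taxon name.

The MRCA of F and P subtends ((((H,(V,C)),(W,N)),((Q,S),F)),(P,E)) (10 taxa).
The MRCA of F and T subtends (((((H,(V,C)),(W,N)),((Q,S),F)),(P,E)),((G,D),T),((A,R),M)) (16 taxa).
The first is nested inside the second, so F shares a more recent common ancestor with P.

P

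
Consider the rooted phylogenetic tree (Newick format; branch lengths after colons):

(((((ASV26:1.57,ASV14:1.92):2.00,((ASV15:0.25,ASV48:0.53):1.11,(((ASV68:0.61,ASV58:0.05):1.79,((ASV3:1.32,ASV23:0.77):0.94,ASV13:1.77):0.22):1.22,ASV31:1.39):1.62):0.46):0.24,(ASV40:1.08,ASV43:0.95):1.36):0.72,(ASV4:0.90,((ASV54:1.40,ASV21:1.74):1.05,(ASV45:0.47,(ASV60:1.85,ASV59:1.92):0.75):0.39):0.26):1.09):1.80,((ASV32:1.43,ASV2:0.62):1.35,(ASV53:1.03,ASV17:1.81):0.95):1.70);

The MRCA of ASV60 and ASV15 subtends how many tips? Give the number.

The MRCA of ASV60 and ASV15 is the node subtending ((((ASV26,ASV14),((ASV15,ASV48),(((ASV68,ASV58),((ASV3,ASV23),ASV13)),ASV31))),(ASV40,ASV43)),(ASV4,((ASV54,ASV21),(ASV45,(ASV60,ASV59))))).
That clade contains 18 terminal taxa: ASV13, ASV14, ASV15, ASV21, ASV23, ASV26, ASV3, ASV31, ASV4, ASV40, ASV43, ASV45, ASV48, ASV54, ASV58, ASV59, ASV60, ASV68.

18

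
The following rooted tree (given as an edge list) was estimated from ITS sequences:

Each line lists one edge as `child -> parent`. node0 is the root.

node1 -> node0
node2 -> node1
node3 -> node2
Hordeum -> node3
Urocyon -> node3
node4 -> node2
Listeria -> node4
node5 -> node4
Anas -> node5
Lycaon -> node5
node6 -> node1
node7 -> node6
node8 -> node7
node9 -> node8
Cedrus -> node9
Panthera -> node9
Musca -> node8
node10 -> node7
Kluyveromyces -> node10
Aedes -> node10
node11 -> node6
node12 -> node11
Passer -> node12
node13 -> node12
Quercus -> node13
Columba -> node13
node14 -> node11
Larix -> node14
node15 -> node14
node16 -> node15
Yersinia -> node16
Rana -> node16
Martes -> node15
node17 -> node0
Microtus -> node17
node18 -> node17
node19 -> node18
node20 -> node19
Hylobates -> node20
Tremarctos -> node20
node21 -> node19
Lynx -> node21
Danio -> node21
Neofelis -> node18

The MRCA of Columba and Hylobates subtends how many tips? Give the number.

23

The MRCA of Columba and Hylobates is the root, so the clade is the entire tree.
That clade contains 23 terminal taxa: Aedes, Anas, Cedrus, Columba, Danio, Hordeum, Hylobates, Kluyveromyces, Larix, Listeria, Lycaon, Lynx, Martes, Microtus, Musca, Neofelis, Panthera, Passer, Quercus, Rana, Tremarctos, Urocyon, Yersinia.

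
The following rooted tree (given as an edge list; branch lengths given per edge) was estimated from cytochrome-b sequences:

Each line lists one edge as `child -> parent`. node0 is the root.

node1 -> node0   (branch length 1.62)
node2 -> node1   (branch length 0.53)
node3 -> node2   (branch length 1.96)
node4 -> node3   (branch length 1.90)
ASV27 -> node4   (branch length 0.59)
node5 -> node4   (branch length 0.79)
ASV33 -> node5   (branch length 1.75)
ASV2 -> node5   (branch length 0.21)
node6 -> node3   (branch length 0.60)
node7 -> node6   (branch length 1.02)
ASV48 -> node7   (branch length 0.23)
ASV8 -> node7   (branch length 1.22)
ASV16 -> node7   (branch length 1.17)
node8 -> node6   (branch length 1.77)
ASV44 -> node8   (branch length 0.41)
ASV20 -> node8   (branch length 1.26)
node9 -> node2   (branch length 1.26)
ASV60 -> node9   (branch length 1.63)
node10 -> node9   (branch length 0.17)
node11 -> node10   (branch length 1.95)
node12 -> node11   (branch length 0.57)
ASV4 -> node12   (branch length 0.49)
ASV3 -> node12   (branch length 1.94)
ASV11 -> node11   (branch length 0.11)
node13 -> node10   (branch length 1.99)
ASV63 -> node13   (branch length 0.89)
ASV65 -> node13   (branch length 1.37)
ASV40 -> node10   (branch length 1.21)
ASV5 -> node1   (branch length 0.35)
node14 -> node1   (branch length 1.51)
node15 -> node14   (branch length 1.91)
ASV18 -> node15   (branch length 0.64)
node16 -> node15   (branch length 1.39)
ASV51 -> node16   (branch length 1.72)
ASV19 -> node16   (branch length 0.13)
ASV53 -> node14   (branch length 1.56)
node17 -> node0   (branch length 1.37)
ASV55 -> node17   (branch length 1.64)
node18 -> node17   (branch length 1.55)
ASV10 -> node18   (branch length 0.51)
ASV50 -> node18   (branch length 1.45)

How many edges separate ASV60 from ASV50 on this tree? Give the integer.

7

The MRCA of ASV60 and ASV50 is the root of the tree.
From ASV60 up to that node: 4 branches. From ASV50 up to the same node: 3 branches. Total: 4 + 3 = 7.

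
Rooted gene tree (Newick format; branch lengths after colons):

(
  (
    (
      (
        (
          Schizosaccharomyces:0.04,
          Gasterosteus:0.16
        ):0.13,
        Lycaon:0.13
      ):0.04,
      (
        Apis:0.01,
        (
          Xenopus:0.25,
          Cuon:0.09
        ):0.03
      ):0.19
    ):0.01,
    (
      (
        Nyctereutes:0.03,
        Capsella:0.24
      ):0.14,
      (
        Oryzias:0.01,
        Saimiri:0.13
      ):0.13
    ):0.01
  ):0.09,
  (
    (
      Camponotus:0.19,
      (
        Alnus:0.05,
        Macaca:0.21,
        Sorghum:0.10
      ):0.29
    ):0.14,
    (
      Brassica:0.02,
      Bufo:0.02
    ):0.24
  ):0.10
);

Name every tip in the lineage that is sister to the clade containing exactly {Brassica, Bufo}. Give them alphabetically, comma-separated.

Alnus, Camponotus, Macaca, Sorghum

The clade containing exactly {Brassica, Bufo} attaches to the tree at the node subtending ((Camponotus,(Alnus,Macaca,Sorghum)),(Brassica,Bufo)).
The other lineage descending from that same node — the sister group — is (Camponotus,(Alnus,Macaca,Sorghum)); its 4 tips in alphabetical order are the answer.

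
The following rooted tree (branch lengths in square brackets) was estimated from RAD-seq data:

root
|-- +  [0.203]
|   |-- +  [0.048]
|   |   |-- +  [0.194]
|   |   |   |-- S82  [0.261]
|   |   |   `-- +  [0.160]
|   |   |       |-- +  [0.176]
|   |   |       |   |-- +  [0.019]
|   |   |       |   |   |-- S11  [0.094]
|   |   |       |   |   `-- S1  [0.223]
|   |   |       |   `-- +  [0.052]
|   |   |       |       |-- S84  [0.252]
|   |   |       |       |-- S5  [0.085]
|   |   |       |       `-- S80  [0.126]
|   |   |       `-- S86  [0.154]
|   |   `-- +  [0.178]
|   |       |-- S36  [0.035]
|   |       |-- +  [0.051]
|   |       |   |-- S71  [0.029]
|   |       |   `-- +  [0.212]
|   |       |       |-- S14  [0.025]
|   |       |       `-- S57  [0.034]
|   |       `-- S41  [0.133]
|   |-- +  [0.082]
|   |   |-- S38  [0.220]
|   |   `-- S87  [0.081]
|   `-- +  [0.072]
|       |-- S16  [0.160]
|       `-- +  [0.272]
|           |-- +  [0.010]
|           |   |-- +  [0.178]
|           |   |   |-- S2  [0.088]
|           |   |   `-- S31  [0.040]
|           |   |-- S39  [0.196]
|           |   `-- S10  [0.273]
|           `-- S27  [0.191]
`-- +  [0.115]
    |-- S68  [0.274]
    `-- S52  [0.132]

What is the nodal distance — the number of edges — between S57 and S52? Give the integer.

8

The MRCA of S57 and S52 is the root of the tree.
From S57 up to that node: 6 branches. From S52 up to the same node: 2 branches. Total: 6 + 2 = 8.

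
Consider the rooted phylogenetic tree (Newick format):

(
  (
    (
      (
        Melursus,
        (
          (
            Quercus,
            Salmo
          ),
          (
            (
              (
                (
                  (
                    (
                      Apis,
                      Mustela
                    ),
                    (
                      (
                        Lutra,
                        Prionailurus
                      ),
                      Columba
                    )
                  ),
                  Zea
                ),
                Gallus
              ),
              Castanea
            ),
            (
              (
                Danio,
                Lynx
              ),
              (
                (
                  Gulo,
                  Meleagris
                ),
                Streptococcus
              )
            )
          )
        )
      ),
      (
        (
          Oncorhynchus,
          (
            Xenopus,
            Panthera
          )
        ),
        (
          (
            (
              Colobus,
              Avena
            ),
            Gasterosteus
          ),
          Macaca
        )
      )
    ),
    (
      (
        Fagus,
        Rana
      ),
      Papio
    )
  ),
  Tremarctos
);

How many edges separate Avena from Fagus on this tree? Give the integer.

9

The MRCA of Avena and Fagus is the node subtending (((Melursus,((Quercus,Salmo),((((((Apis,Mustela),((Lutra,Prionailurus),Columba)),Zea),Gallus),Castanea),((Danio,Lynx),((Gulo,Meleagris),Streptococcus))))),((Oncorhynchus,(Xenopus,Panthera)),(((Colobus,Avena),Gasterosteus),Macaca))),((Fagus,Rana),Papio)).
From Avena up to that node: 6 branches. From Fagus up to the same node: 3 branches. Total: 6 + 3 = 9.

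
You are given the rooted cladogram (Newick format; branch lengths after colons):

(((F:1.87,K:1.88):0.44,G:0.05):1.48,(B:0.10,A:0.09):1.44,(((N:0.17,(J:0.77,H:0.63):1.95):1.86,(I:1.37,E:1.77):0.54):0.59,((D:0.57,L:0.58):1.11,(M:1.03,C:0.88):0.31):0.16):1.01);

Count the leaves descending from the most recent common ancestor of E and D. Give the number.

9

The MRCA of E and D is the node subtending (((N,(J,H)),(I,E)),((D,L),(M,C))).
That clade contains 9 terminal taxa: C, D, E, H, I, J, L, M, N.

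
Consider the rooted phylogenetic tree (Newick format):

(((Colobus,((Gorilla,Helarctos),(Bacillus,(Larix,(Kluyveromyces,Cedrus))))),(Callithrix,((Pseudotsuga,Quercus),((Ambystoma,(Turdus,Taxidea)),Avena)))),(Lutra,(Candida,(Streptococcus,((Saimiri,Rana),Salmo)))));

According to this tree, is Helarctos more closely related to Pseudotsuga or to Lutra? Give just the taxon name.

Pseudotsuga

The MRCA of Helarctos and Pseudotsuga subtends ((Colobus,((Gorilla,Helarctos),(Bacillus,(Larix,(Kluyveromyces,Cedrus))))),(Callithrix,((Pseudotsuga,Quercus),((Ambystoma,(Turdus,Taxidea)),Avena)))) (14 taxa).
The MRCA of Helarctos and Lutra is the root, subtending the entire tree (20 taxa).
The first is nested inside the second, so Helarctos shares a more recent common ancestor with Pseudotsuga.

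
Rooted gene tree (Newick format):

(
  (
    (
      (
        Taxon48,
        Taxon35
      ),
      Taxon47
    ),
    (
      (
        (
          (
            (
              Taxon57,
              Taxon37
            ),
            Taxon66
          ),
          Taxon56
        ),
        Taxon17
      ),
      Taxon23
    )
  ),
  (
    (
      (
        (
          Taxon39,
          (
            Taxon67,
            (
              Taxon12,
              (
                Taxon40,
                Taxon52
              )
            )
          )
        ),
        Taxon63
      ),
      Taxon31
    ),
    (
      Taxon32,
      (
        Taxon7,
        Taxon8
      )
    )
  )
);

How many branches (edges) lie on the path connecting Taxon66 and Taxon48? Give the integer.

The MRCA of Taxon66 and Taxon48 is the node subtending (((Taxon48,Taxon35),Taxon47),(((((Taxon57,Taxon37),Taxon66),Taxon56),Taxon17),Taxon23)).
From Taxon66 up to that node: 5 branches. From Taxon48 up to the same node: 3 branches. Total: 5 + 3 = 8.

8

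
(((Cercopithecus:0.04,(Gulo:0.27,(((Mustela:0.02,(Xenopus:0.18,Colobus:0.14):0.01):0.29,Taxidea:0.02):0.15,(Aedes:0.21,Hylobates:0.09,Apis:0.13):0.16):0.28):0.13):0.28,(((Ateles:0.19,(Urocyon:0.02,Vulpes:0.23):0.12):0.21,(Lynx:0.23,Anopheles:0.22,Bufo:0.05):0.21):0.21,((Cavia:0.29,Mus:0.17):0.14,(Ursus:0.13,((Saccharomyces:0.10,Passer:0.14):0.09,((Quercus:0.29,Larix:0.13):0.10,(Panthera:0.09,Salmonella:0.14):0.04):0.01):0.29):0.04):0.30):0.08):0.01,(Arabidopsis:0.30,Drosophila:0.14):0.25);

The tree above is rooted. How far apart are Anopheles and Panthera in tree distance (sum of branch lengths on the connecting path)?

The path runs Anopheles → … → MRCA → … → Panthera; the MRCA is the node subtending (((Ateles,(Urocyon,Vulpes)),(Lynx,Anopheles,Bufo)),((Cavia,Mus),(Ursus,((Saccharomyces,Passer),((Quercus,Larix),(Panthera,Salmonella)))))).
Branch lengths along that path: 0.22 + 0.21 + 0.21 + 0.30 + 0.04 + 0.29 + 0.01 + 0.04 + 0.09 = 1.41.

1.41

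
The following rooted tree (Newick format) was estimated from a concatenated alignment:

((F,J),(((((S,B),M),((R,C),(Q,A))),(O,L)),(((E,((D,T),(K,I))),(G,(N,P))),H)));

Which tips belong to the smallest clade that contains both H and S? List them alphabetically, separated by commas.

Tracing H: it sits inside (((E,((D,T),(K,I))),(G,(N,P))),H).
Tracing S: it sits inside (S,B).
The smallest clade enclosing both is (((((S,B),M),((R,C),(Q,A))),(O,L)),(((E,((D,T),(K,I))),(G,(N,P))),H)); the answer is its 18 terminal taxa in alphabetical order.

A, B, C, D, E, G, H, I, K, L, M, N, O, P, Q, R, S, T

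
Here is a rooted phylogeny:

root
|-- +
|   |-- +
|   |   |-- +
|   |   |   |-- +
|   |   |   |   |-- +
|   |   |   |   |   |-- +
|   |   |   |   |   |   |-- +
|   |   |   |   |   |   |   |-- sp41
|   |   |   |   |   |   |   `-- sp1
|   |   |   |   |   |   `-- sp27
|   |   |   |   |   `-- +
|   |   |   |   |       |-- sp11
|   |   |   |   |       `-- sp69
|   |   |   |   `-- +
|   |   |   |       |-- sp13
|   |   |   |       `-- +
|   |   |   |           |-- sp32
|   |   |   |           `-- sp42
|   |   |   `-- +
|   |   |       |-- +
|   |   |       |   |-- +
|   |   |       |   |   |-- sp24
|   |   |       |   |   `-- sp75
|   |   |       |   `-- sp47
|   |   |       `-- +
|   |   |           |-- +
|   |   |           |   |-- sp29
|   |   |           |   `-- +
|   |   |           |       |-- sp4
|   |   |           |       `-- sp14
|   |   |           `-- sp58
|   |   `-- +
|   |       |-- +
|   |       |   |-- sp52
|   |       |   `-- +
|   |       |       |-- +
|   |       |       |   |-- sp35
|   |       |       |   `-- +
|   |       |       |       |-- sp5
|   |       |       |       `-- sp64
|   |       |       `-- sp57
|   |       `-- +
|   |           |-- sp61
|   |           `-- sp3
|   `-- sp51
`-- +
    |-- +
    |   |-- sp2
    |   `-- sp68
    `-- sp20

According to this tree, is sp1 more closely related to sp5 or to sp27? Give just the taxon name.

sp27

The MRCA of sp1 and sp27 subtends ((sp41,sp1),sp27) (3 taxa).
The MRCA of sp1 and sp5 subtends ((((((sp41,sp1),sp27),(sp11,sp69)),(sp13,(sp32,sp42))),(((sp24,sp75),sp47),((sp29,(sp4,sp14)),sp58))),((sp52,((sp35,(sp5,sp64)),sp57)),(sp61,sp3))) (22 taxa).
The first is nested inside the second, so sp1 shares a more recent common ancestor with sp27.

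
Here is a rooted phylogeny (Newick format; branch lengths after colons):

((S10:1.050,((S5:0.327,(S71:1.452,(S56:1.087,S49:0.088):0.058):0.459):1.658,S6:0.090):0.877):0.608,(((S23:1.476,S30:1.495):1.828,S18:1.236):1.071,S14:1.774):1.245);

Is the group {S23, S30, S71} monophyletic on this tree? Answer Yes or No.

No

The MRCA of the listed taxa is the root, so the smallest clade containing them is the whole tree.
That clade also contains S10, S14, S18, S49, S5, S56, S6, which are not in the proposed group, so the group is not monophyletic.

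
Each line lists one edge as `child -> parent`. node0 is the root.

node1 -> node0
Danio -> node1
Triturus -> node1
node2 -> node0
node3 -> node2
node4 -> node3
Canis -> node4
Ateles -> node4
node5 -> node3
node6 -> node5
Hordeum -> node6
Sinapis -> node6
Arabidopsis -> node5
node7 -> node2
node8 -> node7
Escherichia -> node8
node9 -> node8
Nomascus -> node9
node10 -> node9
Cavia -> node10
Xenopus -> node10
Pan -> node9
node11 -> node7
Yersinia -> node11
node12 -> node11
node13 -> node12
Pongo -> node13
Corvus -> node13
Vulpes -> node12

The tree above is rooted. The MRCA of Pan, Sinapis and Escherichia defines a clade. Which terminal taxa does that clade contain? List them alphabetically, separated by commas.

Tracing Pan: it sits inside (Nomascus,(Cavia,Xenopus),Pan).
Tracing Sinapis: it sits inside (Hordeum,Sinapis).
Tracing Escherichia: it sits inside (Escherichia,(Nomascus,(Cavia,Xenopus),Pan)).
The smallest clade enclosing all 3 is (((Canis,Ateles),((Hordeum,Sinapis),Arabidopsis)),((Escherichia,(Nomascus,(Cavia,Xenopus),Pan)),(Yersinia,((Pongo,Corvus),Vulpes)))); the answer is its 14 terminal taxa in alphabetical order.

Arabidopsis, Ateles, Canis, Cavia, Corvus, Escherichia, Hordeum, Nomascus, Pan, Pongo, Sinapis, Vulpes, Xenopus, Yersinia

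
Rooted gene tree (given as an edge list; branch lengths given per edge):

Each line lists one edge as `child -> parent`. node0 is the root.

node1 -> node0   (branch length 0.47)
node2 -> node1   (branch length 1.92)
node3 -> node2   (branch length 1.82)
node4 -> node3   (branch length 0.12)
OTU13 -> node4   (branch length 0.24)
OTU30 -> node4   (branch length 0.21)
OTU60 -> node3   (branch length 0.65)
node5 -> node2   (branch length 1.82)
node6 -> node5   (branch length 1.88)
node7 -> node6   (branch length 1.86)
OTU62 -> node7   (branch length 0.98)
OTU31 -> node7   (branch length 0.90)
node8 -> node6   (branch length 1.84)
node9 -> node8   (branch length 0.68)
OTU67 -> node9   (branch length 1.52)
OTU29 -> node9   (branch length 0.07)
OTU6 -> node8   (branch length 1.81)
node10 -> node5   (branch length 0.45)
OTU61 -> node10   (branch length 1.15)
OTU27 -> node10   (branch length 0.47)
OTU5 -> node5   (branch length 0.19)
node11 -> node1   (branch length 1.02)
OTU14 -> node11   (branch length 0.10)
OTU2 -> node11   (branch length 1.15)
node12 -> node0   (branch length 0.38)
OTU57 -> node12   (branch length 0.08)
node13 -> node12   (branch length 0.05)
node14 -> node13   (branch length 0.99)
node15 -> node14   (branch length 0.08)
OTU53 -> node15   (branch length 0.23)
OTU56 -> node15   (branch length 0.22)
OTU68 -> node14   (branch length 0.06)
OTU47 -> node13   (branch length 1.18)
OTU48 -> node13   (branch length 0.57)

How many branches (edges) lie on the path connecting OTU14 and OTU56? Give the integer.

8

The MRCA of OTU14 and OTU56 is the root of the tree.
From OTU14 up to that node: 3 branches. From OTU56 up to the same node: 5 branches. Total: 3 + 5 = 8.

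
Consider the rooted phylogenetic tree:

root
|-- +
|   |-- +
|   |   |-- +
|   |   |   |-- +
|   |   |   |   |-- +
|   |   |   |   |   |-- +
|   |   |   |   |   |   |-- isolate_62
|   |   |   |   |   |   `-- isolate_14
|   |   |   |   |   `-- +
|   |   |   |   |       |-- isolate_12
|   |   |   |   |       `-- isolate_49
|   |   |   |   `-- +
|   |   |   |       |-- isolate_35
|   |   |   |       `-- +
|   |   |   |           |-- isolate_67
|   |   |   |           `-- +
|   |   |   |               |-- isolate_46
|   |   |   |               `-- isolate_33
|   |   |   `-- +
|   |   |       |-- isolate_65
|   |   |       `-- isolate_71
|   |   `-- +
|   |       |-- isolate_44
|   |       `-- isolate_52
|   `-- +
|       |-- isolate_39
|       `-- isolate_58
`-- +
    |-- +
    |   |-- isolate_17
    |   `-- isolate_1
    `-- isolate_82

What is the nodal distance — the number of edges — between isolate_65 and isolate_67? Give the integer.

6

The MRCA of isolate_65 and isolate_67 is the node subtending ((((isolate_62,isolate_14),(isolate_12,isolate_49)),(isolate_35,(isolate_67,(isolate_46,isolate_33)))),(isolate_65,isolate_71)).
From isolate_65 up to that node: 2 branches. From isolate_67 up to the same node: 4 branches. Total: 2 + 4 = 6.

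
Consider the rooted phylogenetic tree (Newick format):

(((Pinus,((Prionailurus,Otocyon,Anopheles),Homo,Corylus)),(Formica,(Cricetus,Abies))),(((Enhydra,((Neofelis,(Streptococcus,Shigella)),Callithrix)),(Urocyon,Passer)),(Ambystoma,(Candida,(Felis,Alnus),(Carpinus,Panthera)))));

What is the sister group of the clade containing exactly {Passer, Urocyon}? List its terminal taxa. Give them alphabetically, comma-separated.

Callithrix, Enhydra, Neofelis, Shigella, Streptococcus

The clade containing exactly {Passer, Urocyon} attaches to the tree at the node subtending ((Enhydra,((Neofelis,(Streptococcus,Shigella)),Callithrix)),(Urocyon,Passer)).
The other lineage descending from that same node — the sister group — is (Enhydra,((Neofelis,(Streptococcus,Shigella)),Callithrix)); its 5 tips in alphabetical order are the answer.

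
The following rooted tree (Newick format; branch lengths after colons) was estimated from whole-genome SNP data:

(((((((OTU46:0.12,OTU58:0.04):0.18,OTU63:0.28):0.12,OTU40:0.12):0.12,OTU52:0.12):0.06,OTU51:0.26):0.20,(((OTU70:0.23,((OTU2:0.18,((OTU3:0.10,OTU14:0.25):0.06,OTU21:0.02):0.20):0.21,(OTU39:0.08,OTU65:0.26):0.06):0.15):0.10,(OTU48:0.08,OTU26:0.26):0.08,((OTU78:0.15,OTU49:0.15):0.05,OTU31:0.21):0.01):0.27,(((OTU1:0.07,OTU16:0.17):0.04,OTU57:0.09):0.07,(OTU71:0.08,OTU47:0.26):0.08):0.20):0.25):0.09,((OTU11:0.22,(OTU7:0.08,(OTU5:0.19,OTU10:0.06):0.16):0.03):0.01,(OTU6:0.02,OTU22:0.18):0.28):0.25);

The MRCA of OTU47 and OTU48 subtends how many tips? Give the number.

17

The MRCA of OTU47 and OTU48 is the node subtending (((OTU70,((OTU2,((OTU3,OTU14),OTU21)),(OTU39,OTU65))),(OTU48,OTU26),((OTU78,OTU49),OTU31)),(((OTU1,OTU16),OTU57),(OTU71,OTU47))).
That clade contains 17 terminal taxa: OTU1, OTU14, OTU16, OTU2, OTU21, OTU26, OTU3, OTU31, OTU39, OTU47, OTU48, OTU49, OTU57, OTU65, OTU70, OTU71, OTU78.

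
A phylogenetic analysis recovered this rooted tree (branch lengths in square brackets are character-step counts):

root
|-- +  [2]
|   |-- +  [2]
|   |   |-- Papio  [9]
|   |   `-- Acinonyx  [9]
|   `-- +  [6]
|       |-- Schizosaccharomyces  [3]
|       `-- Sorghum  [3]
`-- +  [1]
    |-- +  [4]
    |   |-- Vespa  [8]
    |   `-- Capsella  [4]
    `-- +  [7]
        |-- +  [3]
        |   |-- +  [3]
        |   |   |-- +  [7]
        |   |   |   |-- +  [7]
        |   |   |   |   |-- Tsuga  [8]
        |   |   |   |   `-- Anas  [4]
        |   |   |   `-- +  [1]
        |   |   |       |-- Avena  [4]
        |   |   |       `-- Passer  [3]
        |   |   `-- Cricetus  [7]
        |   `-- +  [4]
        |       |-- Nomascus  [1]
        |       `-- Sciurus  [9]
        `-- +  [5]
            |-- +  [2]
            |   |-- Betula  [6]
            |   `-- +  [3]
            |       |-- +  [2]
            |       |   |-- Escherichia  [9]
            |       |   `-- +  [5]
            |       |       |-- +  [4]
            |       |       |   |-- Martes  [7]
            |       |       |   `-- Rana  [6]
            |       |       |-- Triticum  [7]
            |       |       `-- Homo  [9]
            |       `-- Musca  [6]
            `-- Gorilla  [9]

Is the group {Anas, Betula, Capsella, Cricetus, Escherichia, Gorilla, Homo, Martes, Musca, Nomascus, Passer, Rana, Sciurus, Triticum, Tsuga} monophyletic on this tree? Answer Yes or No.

No

The MRCA of the listed taxa subtends ((Vespa,Capsella),(((((Tsuga,Anas),(Avena,Passer)),Cricetus),(Nomascus,Sciurus)),((Betula,((Escherichia,((Martes,Rana),Triticum,Homo)),Musca)),Gorilla))).
That clade also contains Avena, Vespa, which are not in the proposed group, so the group is not monophyletic.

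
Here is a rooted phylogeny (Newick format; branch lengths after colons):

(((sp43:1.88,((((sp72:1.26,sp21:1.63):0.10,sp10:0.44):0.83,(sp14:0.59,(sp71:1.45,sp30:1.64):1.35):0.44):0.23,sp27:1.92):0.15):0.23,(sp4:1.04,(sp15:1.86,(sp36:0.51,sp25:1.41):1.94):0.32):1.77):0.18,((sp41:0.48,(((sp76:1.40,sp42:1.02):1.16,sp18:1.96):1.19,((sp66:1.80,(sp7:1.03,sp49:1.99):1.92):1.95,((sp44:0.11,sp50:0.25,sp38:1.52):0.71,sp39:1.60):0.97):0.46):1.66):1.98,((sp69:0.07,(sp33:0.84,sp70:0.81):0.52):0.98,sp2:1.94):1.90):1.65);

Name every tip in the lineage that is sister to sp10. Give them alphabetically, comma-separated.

sp10 attaches to the tree at the node subtending ((sp72,sp21),sp10).
The other lineage descending from that same node — the sister group — is (sp72,sp21); its 2 tips in alphabetical order are the answer.

sp21, sp72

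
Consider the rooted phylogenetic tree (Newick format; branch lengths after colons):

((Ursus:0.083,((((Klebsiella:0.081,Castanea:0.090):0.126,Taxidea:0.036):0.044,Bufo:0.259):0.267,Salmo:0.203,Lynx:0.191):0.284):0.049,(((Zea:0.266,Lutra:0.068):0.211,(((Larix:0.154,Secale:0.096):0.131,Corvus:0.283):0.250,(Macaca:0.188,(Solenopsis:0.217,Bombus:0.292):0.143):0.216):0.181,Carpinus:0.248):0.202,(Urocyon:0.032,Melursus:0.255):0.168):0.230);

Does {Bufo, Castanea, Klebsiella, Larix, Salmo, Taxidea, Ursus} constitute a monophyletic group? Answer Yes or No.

No

The MRCA of the listed taxa is the root, so the smallest clade containing them is the whole tree.
That clade also contains Bombus, Carpinus, Corvus, Lutra, Lynx, Macaca, Melursus, Secale, Solenopsis, Urocyon, Zea, which are not in the proposed group, so the group is not monophyletic.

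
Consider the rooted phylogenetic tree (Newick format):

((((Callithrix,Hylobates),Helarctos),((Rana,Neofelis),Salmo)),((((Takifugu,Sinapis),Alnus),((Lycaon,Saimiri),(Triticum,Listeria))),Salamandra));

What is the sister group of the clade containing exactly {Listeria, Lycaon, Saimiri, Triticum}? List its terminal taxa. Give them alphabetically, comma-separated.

Alnus, Sinapis, Takifugu

The clade containing exactly {Listeria, Lycaon, Saimiri, Triticum} attaches to the tree at the node subtending (((Takifugu,Sinapis),Alnus),((Lycaon,Saimiri),(Triticum,Listeria))).
The other lineage descending from that same node — the sister group — is ((Takifugu,Sinapis),Alnus); its 3 tips in alphabetical order are the answer.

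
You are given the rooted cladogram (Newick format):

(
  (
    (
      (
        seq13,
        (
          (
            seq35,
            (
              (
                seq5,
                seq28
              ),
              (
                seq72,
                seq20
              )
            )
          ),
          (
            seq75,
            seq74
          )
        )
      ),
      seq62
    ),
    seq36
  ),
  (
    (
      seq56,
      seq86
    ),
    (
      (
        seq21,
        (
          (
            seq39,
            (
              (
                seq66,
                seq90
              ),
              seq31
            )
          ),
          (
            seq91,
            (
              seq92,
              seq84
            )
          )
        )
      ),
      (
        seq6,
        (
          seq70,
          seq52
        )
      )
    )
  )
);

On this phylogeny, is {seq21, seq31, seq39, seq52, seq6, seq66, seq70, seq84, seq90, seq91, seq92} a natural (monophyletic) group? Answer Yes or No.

The most recent common ancestor of these taxa subtends ((seq21,((seq39,((seq66,seq90),seq31)),(seq91,(seq92,seq84)))),(seq6,(seq70,seq52))).
That clade has exactly 11 tips — every listed taxon and nothing else — so the group is monophyletic.

Yes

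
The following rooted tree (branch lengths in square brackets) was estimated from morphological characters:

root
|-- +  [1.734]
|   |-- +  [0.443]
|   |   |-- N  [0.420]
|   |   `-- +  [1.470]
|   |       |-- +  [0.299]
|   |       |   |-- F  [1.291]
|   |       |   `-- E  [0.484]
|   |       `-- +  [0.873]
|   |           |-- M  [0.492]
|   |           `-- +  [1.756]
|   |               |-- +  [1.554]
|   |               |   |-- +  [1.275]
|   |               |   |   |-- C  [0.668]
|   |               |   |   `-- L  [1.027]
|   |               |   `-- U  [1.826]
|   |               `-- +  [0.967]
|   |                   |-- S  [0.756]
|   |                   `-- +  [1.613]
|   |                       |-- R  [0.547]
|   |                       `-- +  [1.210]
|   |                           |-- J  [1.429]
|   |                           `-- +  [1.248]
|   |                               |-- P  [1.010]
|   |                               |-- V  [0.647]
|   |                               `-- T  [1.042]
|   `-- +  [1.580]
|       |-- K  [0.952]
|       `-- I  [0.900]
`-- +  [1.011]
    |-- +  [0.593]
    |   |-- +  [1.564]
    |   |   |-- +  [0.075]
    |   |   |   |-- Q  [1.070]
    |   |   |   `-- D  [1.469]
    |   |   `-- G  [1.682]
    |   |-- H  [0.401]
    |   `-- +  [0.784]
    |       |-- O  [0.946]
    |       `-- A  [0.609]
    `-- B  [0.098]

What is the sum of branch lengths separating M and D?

9.724

The path runs M → … → MRCA → … → D; the MRCA is the root of the tree.
Branch lengths along that path: 0.492 + 0.873 + 1.470 + 0.443 + 1.734 + 1.011 + 0.593 + 1.564 + 0.075 + 1.469 = 9.724.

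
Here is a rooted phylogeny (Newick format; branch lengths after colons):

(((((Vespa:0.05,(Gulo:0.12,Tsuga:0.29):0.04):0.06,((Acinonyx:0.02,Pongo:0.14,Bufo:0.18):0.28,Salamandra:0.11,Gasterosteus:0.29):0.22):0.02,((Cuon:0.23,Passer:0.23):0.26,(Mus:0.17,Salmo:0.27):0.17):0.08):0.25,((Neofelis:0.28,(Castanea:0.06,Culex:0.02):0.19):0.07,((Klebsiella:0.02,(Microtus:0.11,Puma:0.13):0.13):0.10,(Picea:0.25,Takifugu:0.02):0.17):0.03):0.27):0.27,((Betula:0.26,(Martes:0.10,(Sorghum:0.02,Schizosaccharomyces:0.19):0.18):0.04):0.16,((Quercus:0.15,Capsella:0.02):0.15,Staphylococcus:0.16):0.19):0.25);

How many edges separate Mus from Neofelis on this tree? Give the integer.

7

The MRCA of Mus and Neofelis is the node subtending ((((Vespa,(Gulo,Tsuga)),((Acinonyx,Pongo,Bufo),Salamandra,Gasterosteus)),((Cuon,Passer),(Mus,Salmo))),((Neofelis,(Castanea,Culex)),((Klebsiella,(Microtus,Puma)),(Picea,Takifugu)))).
From Mus up to that node: 4 branches. From Neofelis up to the same node: 3 branches. Total: 4 + 3 = 7.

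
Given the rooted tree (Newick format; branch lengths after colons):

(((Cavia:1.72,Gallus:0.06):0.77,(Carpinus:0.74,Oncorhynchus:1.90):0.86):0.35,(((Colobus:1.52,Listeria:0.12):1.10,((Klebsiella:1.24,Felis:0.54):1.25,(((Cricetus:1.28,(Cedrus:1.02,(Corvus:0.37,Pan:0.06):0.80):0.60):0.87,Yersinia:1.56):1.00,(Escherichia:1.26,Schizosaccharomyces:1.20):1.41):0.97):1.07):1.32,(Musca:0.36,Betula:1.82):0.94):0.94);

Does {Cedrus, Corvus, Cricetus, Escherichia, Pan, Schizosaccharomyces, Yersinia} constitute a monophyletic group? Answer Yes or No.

Yes

The most recent common ancestor of these taxa subtends (((Cricetus,(Cedrus,(Corvus,Pan))),Yersinia),(Escherichia,Schizosaccharomyces)).
That clade has exactly 7 tips — every listed taxon and nothing else — so the group is monophyletic.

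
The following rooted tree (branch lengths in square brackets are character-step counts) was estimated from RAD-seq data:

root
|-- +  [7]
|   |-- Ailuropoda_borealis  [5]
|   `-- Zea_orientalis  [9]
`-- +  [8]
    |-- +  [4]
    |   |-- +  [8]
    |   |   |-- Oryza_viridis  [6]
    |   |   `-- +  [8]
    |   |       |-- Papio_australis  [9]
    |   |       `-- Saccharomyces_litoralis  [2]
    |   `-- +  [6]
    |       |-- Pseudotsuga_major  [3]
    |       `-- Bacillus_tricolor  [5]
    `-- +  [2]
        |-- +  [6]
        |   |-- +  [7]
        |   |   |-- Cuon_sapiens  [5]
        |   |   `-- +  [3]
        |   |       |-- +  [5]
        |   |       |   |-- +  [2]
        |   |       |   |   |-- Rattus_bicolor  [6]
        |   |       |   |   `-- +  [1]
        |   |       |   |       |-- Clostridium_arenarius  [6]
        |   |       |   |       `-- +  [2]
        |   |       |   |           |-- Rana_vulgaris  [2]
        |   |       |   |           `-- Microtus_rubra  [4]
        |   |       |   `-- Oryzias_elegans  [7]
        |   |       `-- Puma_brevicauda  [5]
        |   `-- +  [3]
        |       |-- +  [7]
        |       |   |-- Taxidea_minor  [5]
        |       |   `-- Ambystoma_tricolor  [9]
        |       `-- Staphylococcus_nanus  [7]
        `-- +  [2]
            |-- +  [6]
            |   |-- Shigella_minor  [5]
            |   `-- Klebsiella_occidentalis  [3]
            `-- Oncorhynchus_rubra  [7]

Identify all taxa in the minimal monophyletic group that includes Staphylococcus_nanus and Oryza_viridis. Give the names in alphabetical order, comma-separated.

Ambystoma_tricolor, Bacillus_tricolor, Clostridium_arenarius, Cuon_sapiens, Klebsiella_occidentalis, Microtus_rubra, Oncorhynchus_rubra, Oryza_viridis, Oryzias_elegans, Papio_australis, Pseudotsuga_major, Puma_brevicauda, Rana_vulgaris, Rattus_bicolor, Saccharomyces_litoralis, Shigella_minor, Staphylococcus_nanus, Taxidea_minor

Tracing Staphylococcus_nanus: it sits inside ((Taxidea_minor,Ambystoma_tricolor),Staphylococcus_nanus).
Tracing Oryza_viridis: it sits inside (Oryza_viridis,(Papio_australis,Saccharomyces_litoralis)).
The smallest clade enclosing both is (((Oryza_viridis,(Papio_australis,Saccharomyces_litoralis)),(Pseudotsuga_major,Bacillus_tricolor)),(((Cuon_sapiens,(((Rattus_bicolor,(Clostridium_arenarius,(Rana_vulgaris,Microtus_rubra))),Oryzias_elegans),Puma_brevicauda)),((Taxidea_minor,Ambystoma_tricolor),Staphylococcus_nanus)),((Shigella_minor,Klebsiella_occidentalis),Oncorhynchus_rubra))); the answer is its 18 terminal taxa in alphabetical order.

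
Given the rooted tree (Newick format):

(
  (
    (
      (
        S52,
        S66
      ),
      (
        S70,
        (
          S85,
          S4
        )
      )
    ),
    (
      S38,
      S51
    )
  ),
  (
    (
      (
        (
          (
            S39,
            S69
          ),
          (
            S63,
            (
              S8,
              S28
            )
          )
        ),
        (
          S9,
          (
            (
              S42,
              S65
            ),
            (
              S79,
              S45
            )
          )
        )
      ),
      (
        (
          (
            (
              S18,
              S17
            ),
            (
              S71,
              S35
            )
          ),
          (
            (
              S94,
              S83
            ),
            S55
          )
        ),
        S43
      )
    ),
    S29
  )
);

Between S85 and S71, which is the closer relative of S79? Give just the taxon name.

The MRCA of S79 and S71 subtends ((((S39,S69),(S63,(S8,S28))),(S9,((S42,S65),(S79,S45)))),((((S18,S17),(S71,S35)),((S94,S83),S55)),S43)) (18 taxa).
The MRCA of S79 and S85 is the root, subtending the entire tree (26 taxa).
The first is nested inside the second, so S79 shares a more recent common ancestor with S71.

S71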